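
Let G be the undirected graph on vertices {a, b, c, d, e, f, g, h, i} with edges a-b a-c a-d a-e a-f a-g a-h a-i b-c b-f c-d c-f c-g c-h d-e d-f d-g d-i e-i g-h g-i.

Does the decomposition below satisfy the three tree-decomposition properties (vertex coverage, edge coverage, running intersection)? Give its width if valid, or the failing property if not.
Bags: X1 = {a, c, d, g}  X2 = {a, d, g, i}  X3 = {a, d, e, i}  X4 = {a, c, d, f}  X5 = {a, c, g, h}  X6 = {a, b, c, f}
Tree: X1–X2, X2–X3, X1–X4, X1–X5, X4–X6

Yes; width 3.

Vertex coverage: the bags together contain {a, b, c, d, e, f, g, h, i}, the full vertex set. Edge coverage: each edge of G has both endpoints in at least one bag. Running intersection: for every vertex, the bags containing it form a connected subtree. All three properties hold, so this is a valid tree decomposition of width max|bag| − 1 = 3, and hence tw(G) ≤ 3.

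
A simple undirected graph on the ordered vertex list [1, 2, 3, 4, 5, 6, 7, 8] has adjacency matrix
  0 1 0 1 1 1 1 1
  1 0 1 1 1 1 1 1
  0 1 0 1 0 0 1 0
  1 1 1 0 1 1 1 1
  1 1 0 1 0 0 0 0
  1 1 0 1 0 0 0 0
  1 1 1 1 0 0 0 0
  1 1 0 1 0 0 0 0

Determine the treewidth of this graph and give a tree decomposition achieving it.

Treewidth 3.
Bags: B1 = {1, 2, 4, 8}  B2 = {1, 2, 4, 7}  B3 = {1, 2, 4, 5}  B4 = {2, 3, 4, 7}  B5 = {1, 2, 4, 6}
Tree: B1–B2, B1–B3, B2–B4, B3–B5

Every bag has size at most 4, so the width is 4 − 1 = 3 and tw(G) ≤ 3. For the lower bound, the 4 vertices {1, 2, 4, 8} are pairwise adjacent, and any tree decomposition puts a clique entirely inside one bag — forcing width ≥ 3. Combining the bounds, tw(G) = 3.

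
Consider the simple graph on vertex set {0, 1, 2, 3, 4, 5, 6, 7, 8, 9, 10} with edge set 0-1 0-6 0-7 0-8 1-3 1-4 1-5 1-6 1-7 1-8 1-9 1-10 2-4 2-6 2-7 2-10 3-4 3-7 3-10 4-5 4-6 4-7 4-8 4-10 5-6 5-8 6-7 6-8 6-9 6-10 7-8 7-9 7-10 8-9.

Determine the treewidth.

4

A width-4 tree decomposition is:
Bags: B1 = {1, 6, 7, 8, 9}  B2 = {0, 1, 6, 7, 8}  B3 = {1, 4, 6, 7, 8}  B4 = {1, 4, 6, 7, 10}  B5 = {1, 3, 4, 7, 10}  B6 = {2, 4, 6, 7, 10}  B7 = {1, 4, 5, 6, 8}
Tree: B1–B2, B2–B3, B3–B4, B4–B5, B4–B6, B3–B7
The largest bag has 5 vertices, giving width 4; this decomposition certifies tw(G) ≤ 4. On the other hand G contains the 5-clique {1, 3, 4, 7, 10}. A clique must lie in a single bag of any decomposition, so no decomposition can have width below 4. The upper and lower bounds meet at 4, so that is the treewidth.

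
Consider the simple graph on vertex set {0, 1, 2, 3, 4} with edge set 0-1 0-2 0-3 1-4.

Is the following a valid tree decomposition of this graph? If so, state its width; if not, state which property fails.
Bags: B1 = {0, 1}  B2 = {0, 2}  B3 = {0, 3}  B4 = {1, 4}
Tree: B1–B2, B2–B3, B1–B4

Yes; width 1.

Every vertex of G appears in some bag (union = {0, 1, 2, 3, 4}); every edge is covered by a bag; and for each vertex v the set of bags containing v is connected in the bag tree. The decomposition is therefore valid. The largest bag has 2 vertices, so the width is 1.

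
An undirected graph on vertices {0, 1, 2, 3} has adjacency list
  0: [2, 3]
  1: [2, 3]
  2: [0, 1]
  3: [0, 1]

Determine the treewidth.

A width-2 tree decomposition is:
Bags: B1 = {0, 2, 3}  B2 = {1, 2, 3}
Tree: B1–B2
Each bag holds 3 vertices, so the decomposition has width 2, which upper-bounds the treewidth. The edges 2–0–3–1–2 form a cycle, so G is not a tree and its treewidth is at least 2. The upper and lower bounds meet at 2, so that is the treewidth.

2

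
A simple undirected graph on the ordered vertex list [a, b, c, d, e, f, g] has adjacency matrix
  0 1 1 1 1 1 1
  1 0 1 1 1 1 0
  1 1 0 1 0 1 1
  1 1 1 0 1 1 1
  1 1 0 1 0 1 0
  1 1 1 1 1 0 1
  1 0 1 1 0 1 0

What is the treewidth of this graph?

4

A width-4 tree decomposition is:
Bags: B1 = {a, b, c, d, f}  B2 = {a, b, d, e, f}  B3 = {a, c, d, f, g}
Tree: B1–B2, B1–B3
Each bag holds 5 vertices, so the decomposition has width 4, which upper-bounds the treewidth. On the other hand G contains the 5-clique {a, b, d, e, f}. A clique must lie in a single bag of any decomposition, so no decomposition can have width below 4. The upper and lower bounds meet at 4, so that is the treewidth.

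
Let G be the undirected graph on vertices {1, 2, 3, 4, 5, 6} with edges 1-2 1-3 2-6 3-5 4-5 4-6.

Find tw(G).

2

A width-2 tree decomposition is:
Bags: B1 = {1, 2, 6}  B2 = {1, 3, 6}  B3 = {3, 5, 6}  B4 = {4, 5, 6}
Tree: B1–B2, B2–B3, B3–B4
Each bag holds 3 vertices, so the decomposition has width 2, which upper-bounds the treewidth. The edges 6–2–1–3–5–4–6 form a cycle, so G is not a tree and its treewidth is at least 2. The upper and lower bounds meet at 2, so that is the treewidth.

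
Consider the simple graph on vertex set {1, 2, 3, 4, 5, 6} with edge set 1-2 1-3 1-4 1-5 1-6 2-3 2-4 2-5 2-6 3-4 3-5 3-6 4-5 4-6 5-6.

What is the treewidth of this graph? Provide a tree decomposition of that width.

With just one bag of size 6, the width is 6 − 1 = 5, so tw(G) ≤ 5. On the other hand G contains the 6-clique {1, 2, 3, 4, 5, 6}. A clique must lie in a single bag of any decomposition, so no decomposition can have width below 5. Combining the bounds, tw(G) = 5.

Treewidth 5.
One such decomposition:
Bags: B1 = {1, 2, 3, 4, 5, 6}
Tree: (single bag)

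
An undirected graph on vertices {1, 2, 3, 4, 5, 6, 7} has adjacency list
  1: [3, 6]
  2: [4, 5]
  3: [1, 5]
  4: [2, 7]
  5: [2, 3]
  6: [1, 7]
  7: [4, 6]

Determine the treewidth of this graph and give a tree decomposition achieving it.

Treewidth 2.
One such decomposition:
Bags: B1 = {2, 3, 5}  B2 = {2, 3, 4}  B3 = {3, 4, 7}  B4 = {3, 6, 7}  B5 = {1, 3, 6}
Tree: B1–B2, B2–B3, B3–B4, B4–B5

Every bag has size at most 3, so the width is 3 − 1 = 2 and tw(G) ≤ 2. Since 3–5–2–4–7–6–1–3 is a cycle in G, G is not acyclic. Forests are exactly the graphs of treewidth ≤ 1, so tw(G) ≥ 2. Combining the bounds, tw(G) = 2.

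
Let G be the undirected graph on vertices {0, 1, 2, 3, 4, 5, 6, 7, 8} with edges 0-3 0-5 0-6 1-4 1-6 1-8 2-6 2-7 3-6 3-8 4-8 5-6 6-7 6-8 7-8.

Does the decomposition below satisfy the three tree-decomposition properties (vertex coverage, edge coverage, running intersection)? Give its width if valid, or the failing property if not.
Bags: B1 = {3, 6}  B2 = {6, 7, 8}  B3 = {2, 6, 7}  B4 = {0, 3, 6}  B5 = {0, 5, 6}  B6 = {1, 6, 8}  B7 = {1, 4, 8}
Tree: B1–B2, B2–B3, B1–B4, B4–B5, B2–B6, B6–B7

A tree decomposition must satisfy three properties: every vertex lies in some bag; for every edge, both endpoints lie together in some bag; and for every vertex, the bags containing it form a connected subtree. Here edge (8,3) lies in no bag, so the decomposition is invalid.

No — edge (8,3) lies in no bag.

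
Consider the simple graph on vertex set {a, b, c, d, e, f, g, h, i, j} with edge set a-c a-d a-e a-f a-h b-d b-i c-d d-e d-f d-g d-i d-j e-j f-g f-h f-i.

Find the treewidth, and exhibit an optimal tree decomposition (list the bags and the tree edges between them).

Treewidth 2.
Bags: B1 = {a, d, f}  B2 = {a, d, e}  B3 = {a, f, h}  B4 = {d, e, j}  B5 = {a, c, d}  B6 = {d, f, i}  B7 = {b, d, i}  B8 = {d, f, g}
Tree: B1–B2, B1–B3, B2–B4, B1–B5, B1–B6, B6–B7, B1–B8

Every bag has size at most 3, so the width is 3 − 1 = 2 and tw(G) ≤ 2. Conversely, {d, f, g} is a clique of size 3, and the vertices of any clique must share a bag in every tree decomposition; so some bag has ≥ 3 vertices and tw(G) ≥ 2. Hence tw(G) = 2 exactly.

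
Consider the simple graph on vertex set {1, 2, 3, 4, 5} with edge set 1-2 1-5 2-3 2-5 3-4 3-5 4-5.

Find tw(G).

A width-2 tree decomposition is:
Bags: B1 = {2, 3, 5}  B2 = {1, 2, 5}  B3 = {3, 4, 5}
Tree: B1–B2, B1–B3
Each bag holds 3 vertices, so the decomposition has width 2, which upper-bounds the treewidth. Conversely, {1, 2, 5} is a clique of size 3, and the vertices of any clique must share a bag in every tree decomposition; so some bag has ≥ 3 vertices and tw(G) ≥ 2. The upper and lower bounds meet at 2, so that is the treewidth.

2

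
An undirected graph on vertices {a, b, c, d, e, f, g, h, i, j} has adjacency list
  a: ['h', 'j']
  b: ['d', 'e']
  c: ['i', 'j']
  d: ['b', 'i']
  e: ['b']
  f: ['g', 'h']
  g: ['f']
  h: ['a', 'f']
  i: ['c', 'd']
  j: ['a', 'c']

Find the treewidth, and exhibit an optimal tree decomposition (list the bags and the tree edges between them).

Every bag has size at most 2, so the width is 2 − 1 = 1 and tw(G) ≤ 1. G has an edge, so its treewidth is at least 1. Hence tw(G) = 1 exactly.

Treewidth 1.
Bags: B1 = {f, g}  B2 = {f, h}  B3 = {a, h}  B4 = {a, j}  B5 = {c, j}  B6 = {c, i}  B7 = {d, i}  B8 = {b, d}  B9 = {b, e}
Tree: B1–B2, B2–B3, B3–B4, B4–B5, B5–B6, B6–B7, B7–B8, B8–B9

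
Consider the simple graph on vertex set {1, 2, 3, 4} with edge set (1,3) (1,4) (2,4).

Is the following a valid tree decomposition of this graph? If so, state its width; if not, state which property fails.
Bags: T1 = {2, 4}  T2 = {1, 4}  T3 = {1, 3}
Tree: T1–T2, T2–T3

Yes; width 1.

Checking the three conditions: (i) the bags cover all of {1, 2, 3, 4}; (ii) for each edge, some bag contains both endpoints; (iii) the bags containing any fixed vertex form a subtree. All hold, so the decomposition is valid with width 2 − 1 = 1.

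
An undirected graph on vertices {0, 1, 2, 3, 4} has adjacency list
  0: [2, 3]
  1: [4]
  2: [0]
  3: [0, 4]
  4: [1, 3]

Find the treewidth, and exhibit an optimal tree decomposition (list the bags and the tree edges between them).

Every bag has size at most 2, so the width is 2 − 1 = 1 and tw(G) ≤ 1. G has an edge, so its treewidth is at least 1. Combining the bounds, tw(G) = 1.

Treewidth 1.
One optimal decomposition is:
Bags: B1 = {1, 4}  B2 = {3, 4}  B3 = {0, 3}  B4 = {0, 2}
Tree: B1–B2, B2–B3, B3–B4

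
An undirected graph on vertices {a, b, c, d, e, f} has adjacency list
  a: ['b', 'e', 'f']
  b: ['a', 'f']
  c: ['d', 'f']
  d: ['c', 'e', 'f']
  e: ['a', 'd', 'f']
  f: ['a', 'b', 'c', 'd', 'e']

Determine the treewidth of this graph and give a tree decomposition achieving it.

Treewidth 2.
One such decomposition:
Bags: B1 = {c, d, f}  B2 = {d, e, f}  B3 = {a, e, f}  B4 = {a, b, f}
Tree: B1–B2, B2–B3, B3–B4

Every bag has size at most 3, so the width is 3 − 1 = 2 and tw(G) ≤ 2. Conversely, {d, e, f} is a clique of size 3, and the vertices of any clique must share a bag in every tree decomposition; so some bag has ≥ 3 vertices and tw(G) ≥ 2. Hence tw(G) = 2 exactly.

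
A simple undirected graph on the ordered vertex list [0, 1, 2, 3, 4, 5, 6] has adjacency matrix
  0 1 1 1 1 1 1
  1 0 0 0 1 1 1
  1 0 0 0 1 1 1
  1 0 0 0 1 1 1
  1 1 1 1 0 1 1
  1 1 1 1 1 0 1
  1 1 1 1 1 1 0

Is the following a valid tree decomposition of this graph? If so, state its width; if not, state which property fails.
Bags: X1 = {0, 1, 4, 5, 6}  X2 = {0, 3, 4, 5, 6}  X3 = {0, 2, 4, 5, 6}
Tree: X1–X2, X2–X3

Yes; width 4.

Vertex coverage: the bags together contain {0, 1, 2, 3, 4, 5, 6}, the full vertex set. Edge coverage: each edge of G has both endpoints in at least one bag. Running intersection: for every vertex, the bags containing it form a connected subtree. All three properties hold, so this is a valid tree decomposition of width max|bag| − 1 = 4, and hence tw(G) ≤ 4.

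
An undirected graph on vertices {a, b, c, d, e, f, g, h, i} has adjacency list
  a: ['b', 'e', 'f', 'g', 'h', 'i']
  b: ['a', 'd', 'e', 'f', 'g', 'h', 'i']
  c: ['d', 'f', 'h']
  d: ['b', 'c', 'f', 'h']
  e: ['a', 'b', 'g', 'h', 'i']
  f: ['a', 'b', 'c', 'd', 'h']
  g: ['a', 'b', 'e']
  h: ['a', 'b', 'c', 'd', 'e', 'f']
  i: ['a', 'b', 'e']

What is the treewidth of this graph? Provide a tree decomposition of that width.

Each bag holds 4 vertices, so the decomposition has width 3, which upper-bounds the treewidth. Conversely, {c, d, f, h} is a clique of size 4, and the vertices of any clique must share a bag in every tree decomposition; so some bag has ≥ 4 vertices and tw(G) ≥ 3. Hence tw(G) = 3 exactly.

Treewidth 3.
One optimal decomposition is:
Bags: B1 = {a, b, f, h}  B2 = {b, d, f, h}  B3 = {c, d, f, h}  B4 = {a, b, e, h}  B5 = {a, b, e, i}  B6 = {a, b, e, g}
Tree: B1–B2, B2–B3, B1–B4, B4–B5, B5–B6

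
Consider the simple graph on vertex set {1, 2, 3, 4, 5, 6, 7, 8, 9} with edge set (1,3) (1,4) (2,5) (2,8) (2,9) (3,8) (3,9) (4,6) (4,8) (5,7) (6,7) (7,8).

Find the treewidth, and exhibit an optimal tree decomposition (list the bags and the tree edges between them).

The largest bag has 4 vertices, giving width 3; this decomposition certifies tw(G) ≤ 3. For the lower bound: the 4 vertex sets {5,6,7}, {2}, {8}, {1,3,4,9} are disjoint, each induces a connected subgraph, and every pair is joined by at least one edge of G. Contracting each set to a single vertex therefore yields K_{4} as a minor, and since treewidth is minor-monotone, tw(G) ≥ tw(K_{4}) = 3. Combining the bounds, tw(G) = 3.

Treewidth 3.
Bags: B1 = {2, 5, 6, 7}  B2 = {2, 6, 7, 8}  B3 = {2, 4, 6, 8}  B4 = {2, 4, 8, 9}  B5 = {3, 4, 8, 9}  B6 = {1, 3, 4, 9}
Tree: B1–B2, B2–B3, B3–B4, B4–B5, B5–B6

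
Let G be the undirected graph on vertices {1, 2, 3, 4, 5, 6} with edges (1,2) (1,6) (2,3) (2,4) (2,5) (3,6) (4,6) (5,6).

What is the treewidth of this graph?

2

A width-2 tree decomposition is:
Bags: B1 = {2, 3, 6}  B2 = {1, 2, 6}  B3 = {2, 5, 6}  B4 = {2, 4, 6}
Tree: B1–B2, B2–B3, B3–B4
Each bag holds 3 vertices, so the decomposition has width 2, which upper-bounds the treewidth. Since 3–6–1–2–3 is a cycle in G, G is not acyclic. Forests are exactly the graphs of treewidth ≤ 1, so tw(G) ≥ 2. Therefore the treewidth is 2.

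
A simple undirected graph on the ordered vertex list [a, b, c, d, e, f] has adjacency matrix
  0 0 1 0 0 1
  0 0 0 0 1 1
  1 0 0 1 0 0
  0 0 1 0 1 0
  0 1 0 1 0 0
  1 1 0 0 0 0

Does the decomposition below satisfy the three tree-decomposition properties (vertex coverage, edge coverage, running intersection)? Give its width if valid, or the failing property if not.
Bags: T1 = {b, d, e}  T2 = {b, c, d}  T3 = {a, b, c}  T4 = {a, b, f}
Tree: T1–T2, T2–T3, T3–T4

Every vertex of G appears in some bag (union = {a, b, c, d, e, f}); every edge is covered by a bag; and for each vertex v the set of bags containing v is connected in the bag tree. The decomposition is therefore valid. The largest bag has 3 vertices, so the width is 2.

Yes; width 2.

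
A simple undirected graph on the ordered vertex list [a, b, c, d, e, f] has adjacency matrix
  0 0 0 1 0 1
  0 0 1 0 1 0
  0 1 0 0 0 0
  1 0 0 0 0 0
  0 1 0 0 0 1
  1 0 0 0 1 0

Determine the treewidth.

1

A width-1 tree decomposition is:
Bags: B1 = {a, d}  B2 = {a, f}  B3 = {e, f}  B4 = {b, e}  B5 = {b, c}
Tree: B1–B2, B2–B3, B3–B4, B4–B5
Every bag has size at most 2, so the width is 2 − 1 = 1 and tw(G) ≤ 1. G has an edge, so its treewidth is at least 1. Combining the bounds, tw(G) = 1.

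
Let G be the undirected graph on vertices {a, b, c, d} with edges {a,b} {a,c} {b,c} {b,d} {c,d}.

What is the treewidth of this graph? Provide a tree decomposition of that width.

Each bag holds 3 vertices, so the decomposition has width 2, which upper-bounds the treewidth. Conversely, {b, c, d} is a clique of size 3, and the vertices of any clique must share a bag in every tree decomposition; so some bag has ≥ 3 vertices and tw(G) ≥ 2. Combining the bounds, tw(G) = 2.

Treewidth 2.
One optimal decomposition is:
Bags: B1 = {a, b, c}  B2 = {b, c, d}
Tree: B1–B2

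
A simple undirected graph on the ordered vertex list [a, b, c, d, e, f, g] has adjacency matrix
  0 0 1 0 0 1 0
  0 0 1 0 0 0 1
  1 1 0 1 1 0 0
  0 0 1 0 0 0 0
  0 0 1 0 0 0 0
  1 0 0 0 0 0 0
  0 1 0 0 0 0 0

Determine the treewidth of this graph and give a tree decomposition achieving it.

The largest bag has 2 vertices, giving width 1; this decomposition certifies tw(G) ≤ 1. Since G has at least one edge (e.g. a–c), it is not an edgeless graph, so tw(G) ≥ 1. Hence tw(G) = 1 exactly.

Treewidth 1.
One such decomposition:
Bags: B1 = {a, c}  B2 = {b, c}  B3 = {c, d}  B4 = {c, e}  B5 = {a, f}  B6 = {b, g}
Tree: B1–B2, B1–B3, B3–B4, B1–B5, B2–B6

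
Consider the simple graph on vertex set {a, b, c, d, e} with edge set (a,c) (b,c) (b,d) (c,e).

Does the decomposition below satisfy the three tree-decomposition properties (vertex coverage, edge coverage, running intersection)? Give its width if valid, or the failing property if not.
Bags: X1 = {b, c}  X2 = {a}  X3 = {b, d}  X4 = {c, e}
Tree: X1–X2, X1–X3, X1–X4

No — edge (c,a) lies in no bag.

A tree decomposition must satisfy three properties: every vertex lies in some bag; for every edge, both endpoints lie together in some bag; and for every vertex, the bags containing it form a connected subtree. Here edge (c,a) lies in no bag, so the decomposition is invalid.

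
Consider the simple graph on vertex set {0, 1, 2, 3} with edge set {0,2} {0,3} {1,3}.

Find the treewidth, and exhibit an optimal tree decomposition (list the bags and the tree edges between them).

Treewidth 1.
Bags: B1 = {0, 3}  B2 = {1, 3}  B3 = {0, 2}
Tree: B1–B2, B1–B3

Each bag holds 2 vertices, so the decomposition has width 1, which upper-bounds the treewidth. Any graph with an edge has treewidth ≥ 1, and G has the edge 0–3. Therefore the treewidth is 1.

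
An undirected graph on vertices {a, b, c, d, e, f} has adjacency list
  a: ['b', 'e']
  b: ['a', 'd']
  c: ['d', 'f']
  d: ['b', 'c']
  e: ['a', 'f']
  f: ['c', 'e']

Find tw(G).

2

A width-2 tree decomposition is:
Bags: B1 = {c, d, f}  B2 = {d, e, f}  B3 = {a, d, e}  B4 = {a, b, d}
Tree: B1–B2, B2–B3, B3–B4
The largest bag has 3 vertices, giving width 2; this decomposition certifies tw(G) ≤ 2. The edges d–c–f–e–a–b–d form a cycle, so G is not a tree and its treewidth is at least 2. Combining the bounds, tw(G) = 2.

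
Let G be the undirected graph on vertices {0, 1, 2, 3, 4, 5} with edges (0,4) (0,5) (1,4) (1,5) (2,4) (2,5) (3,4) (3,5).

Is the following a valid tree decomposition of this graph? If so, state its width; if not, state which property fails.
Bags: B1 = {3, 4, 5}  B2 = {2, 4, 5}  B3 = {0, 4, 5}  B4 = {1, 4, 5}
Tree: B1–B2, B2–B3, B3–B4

Yes; width 2.

Every vertex of G appears in some bag (union = {0, 1, 2, 3, 4, 5}); every edge is covered by a bag; and for each vertex v the set of bags containing v is connected in the bag tree. The decomposition is therefore valid. The largest bag has 3 vertices, so the width is 2.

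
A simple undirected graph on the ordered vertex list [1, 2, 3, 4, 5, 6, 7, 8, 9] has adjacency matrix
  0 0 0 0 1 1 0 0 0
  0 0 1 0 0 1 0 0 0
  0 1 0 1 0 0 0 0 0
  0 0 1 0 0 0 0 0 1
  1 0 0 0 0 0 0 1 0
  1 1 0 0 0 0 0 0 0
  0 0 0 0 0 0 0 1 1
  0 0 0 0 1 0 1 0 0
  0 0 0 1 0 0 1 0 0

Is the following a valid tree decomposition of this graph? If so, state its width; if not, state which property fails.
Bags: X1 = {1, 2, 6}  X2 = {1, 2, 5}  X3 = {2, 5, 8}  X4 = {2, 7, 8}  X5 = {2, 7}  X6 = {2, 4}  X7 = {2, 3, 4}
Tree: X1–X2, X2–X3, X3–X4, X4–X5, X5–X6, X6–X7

No — vertex 9 appears in no bag.

A tree decomposition must satisfy three properties: every vertex lies in some bag; for every edge, both endpoints lie together in some bag; and for every vertex, the bags containing it form a connected subtree. Here vertex 9 appears in no bag, so the decomposition is invalid.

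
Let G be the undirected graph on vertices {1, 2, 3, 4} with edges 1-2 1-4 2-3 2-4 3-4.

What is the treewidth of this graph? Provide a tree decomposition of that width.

Treewidth 2.
One optimal decomposition is:
Bags: B1 = {2, 3, 4}  B2 = {1, 2, 4}
Tree: B1–B2

The largest bag has 3 vertices, giving width 2; this decomposition certifies tw(G) ≤ 2. For the lower bound, the 3 vertices {1, 2, 4} are pairwise adjacent, and any tree decomposition puts a clique entirely inside one bag — forcing width ≥ 2. The upper and lower bounds meet at 2, so that is the treewidth.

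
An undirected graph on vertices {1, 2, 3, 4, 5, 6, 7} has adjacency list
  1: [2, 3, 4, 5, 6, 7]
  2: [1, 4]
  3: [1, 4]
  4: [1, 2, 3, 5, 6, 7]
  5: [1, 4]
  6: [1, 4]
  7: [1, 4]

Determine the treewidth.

A width-2 tree decomposition is:
Bags: B1 = {1, 2, 4}  B2 = {1, 4, 5}  B3 = {1, 4, 6}  B4 = {1, 4, 7}  B5 = {1, 3, 4}
Tree: B1–B2, B1–B3, B1–B4, B3–B5
Every bag has size at most 3, so the width is 3 − 1 = 2 and tw(G) ≤ 2. Conversely, {1, 2, 4} is a clique of size 3, and the vertices of any clique must share a bag in every tree decomposition; so some bag has ≥ 3 vertices and tw(G) ≥ 2. Therefore the treewidth is 2.

2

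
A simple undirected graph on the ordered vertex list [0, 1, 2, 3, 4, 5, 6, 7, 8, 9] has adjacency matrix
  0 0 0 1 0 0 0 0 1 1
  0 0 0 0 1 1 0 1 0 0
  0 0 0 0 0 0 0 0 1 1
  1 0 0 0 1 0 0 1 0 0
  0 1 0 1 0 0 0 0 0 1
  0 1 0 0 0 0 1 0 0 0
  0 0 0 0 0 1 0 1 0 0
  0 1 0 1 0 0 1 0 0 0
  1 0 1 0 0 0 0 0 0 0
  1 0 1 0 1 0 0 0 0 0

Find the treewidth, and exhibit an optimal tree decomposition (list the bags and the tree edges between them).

Each bag holds 3 vertices, so the decomposition has width 2, which upper-bounds the treewidth. The edges 2–8–0–9–2 form a cycle, so G is not a tree and its treewidth is at least 2. Therefore the treewidth is 2.

Treewidth 2.
One such decomposition:
Bags: B1 = {2, 8, 9}  B2 = {0, 8, 9}  B3 = {0, 4, 9}  B4 = {0, 3, 4}  B5 = {1, 3, 4}  B6 = {1, 3, 7}  B7 = {1, 5, 7}  B8 = {5, 6, 7}
Tree: B1–B2, B2–B3, B3–B4, B4–B5, B5–B6, B6–B7, B7–B8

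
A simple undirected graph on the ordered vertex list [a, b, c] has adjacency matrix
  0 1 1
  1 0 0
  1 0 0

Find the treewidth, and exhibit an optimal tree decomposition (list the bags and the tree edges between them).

Each bag holds 2 vertices, so the decomposition has width 1, which upper-bounds the treewidth. Since G has at least one edge (e.g. a–b), it is not an edgeless graph, so tw(G) ≥ 1. Combining the bounds, tw(G) = 1.

Treewidth 1.
One optimal decomposition is:
Bags: B1 = {a, b}  B2 = {a, c}
Tree: B1–B2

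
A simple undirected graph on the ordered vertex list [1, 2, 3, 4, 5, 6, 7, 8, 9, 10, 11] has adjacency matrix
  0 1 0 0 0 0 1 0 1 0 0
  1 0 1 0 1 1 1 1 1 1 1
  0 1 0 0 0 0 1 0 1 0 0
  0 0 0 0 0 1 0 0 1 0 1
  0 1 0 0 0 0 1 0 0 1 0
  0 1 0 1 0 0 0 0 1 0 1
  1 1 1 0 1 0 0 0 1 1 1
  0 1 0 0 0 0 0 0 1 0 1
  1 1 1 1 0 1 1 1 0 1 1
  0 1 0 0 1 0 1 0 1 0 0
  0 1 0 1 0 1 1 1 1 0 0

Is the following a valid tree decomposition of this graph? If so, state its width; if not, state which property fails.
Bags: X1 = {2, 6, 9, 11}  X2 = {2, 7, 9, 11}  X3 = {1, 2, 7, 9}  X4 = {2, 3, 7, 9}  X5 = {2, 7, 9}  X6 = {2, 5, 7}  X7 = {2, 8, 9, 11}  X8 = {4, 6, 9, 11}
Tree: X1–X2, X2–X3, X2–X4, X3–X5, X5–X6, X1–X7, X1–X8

A tree decomposition must satisfy three properties: every vertex lies in some bag; for every edge, both endpoints lie together in some bag; and for every vertex, the bags containing it form a connected subtree. Here vertex 10 appears in no bag, so the decomposition is invalid.

No — vertex 10 appears in no bag.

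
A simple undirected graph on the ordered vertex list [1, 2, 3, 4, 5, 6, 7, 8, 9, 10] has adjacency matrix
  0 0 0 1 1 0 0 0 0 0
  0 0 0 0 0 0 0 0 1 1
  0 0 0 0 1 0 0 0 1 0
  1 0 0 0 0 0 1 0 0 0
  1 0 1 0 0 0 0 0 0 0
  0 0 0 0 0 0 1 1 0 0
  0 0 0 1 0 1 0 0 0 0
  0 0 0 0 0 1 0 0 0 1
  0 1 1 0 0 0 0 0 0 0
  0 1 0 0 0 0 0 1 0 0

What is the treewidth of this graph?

2

A width-2 tree decomposition is:
Bags: B1 = {2, 3, 9}  B2 = {2, 3, 10}  B3 = {3, 8, 10}  B4 = {3, 6, 8}  B5 = {3, 6, 7}  B6 = {3, 4, 7}  B7 = {1, 3, 4}  B8 = {1, 3, 5}
Tree: B1–B2, B2–B3, B3–B4, B4–B5, B5–B6, B6–B7, B7–B8
Each bag holds 3 vertices, so the decomposition has width 2, which upper-bounds the treewidth. For the lower bound, G contains the cycle 3–9–2–10–8–6–7–4–1–5–3, so G is not a forest; only forests have treewidth ≤ 1, hence tw(G) ≥ 2. Hence tw(G) = 2 exactly.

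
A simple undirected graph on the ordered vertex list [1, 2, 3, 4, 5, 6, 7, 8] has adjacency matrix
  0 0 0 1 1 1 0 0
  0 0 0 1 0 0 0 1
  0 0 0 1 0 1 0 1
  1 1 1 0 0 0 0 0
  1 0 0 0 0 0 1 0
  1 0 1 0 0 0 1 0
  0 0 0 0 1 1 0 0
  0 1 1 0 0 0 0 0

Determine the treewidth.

A width-2 tree decomposition is:
Bags: B1 = {2, 3, 8}  B2 = {2, 3, 4}  B3 = {3, 4, 6}  B4 = {1, 4, 6}  B5 = {1, 6, 7}  B6 = {1, 5, 7}
Tree: B1–B2, B2–B3, B3–B4, B4–B5, B5–B6
Every bag has size at most 3, so the width is 3 − 1 = 2 and tw(G) ≤ 2. For the lower bound, G contains the cycle 8–2–4–3–8, so G is not a forest; only forests have treewidth ≤ 1, hence tw(G) ≥ 2. Hence tw(G) = 2 exactly.

2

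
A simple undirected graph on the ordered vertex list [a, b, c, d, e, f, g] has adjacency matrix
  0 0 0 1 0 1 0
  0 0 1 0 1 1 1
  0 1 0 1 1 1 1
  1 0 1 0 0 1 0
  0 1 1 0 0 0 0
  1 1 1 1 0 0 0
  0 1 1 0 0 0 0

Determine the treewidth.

A width-2 tree decomposition is:
Bags: B1 = {b, c, f}  B2 = {c, d, f}  B3 = {a, d, f}  B4 = {b, c, g}  B5 = {b, c, e}
Tree: B1–B2, B2–B3, B1–B4, B1–B5
The largest bag has 3 vertices, giving width 2; this decomposition certifies tw(G) ≤ 2. Conversely, {c, d, f} is a clique of size 3, and the vertices of any clique must share a bag in every tree decomposition; so some bag has ≥ 3 vertices and tw(G) ≥ 2. Combining the bounds, tw(G) = 2.

2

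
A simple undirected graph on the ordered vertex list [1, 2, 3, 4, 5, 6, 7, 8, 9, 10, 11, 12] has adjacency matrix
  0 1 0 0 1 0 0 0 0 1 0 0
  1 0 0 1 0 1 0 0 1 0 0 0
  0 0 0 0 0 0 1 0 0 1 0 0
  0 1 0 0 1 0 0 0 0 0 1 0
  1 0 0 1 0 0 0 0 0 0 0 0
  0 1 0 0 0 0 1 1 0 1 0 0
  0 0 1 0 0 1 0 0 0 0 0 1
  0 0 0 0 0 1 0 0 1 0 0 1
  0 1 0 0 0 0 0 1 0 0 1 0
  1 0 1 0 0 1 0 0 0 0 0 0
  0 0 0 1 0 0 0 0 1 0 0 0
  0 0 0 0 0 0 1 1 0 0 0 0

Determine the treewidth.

3

A width-3 tree decomposition is:
Bags: B1 = {1, 4, 5, 11}  B2 = {1, 2, 4, 11}  B3 = {1, 2, 9, 11}  B4 = {1, 2, 9, 10}  B5 = {2, 6, 9, 10}  B6 = {6, 8, 9, 10}  B7 = {3, 6, 8, 10}  B8 = {3, 6, 7, 8}  B9 = {3, 7, 8, 12}
Tree: B1–B2, B2–B3, B3–B4, B4–B5, B5–B6, B6–B7, B7–B8, B8–B9
The largest bag has 4 vertices, giving width 3; this decomposition certifies tw(G) ≤ 3. For the lower bound: the 4 vertex sets {4,5,11}, {1}, {2}, {6,8,9,10} are disjoint, each induces a connected subgraph, and every pair is joined by at least one edge of G. Contracting each set to a single vertex therefore yields K_{4} as a minor, and since treewidth is minor-monotone, tw(G) ≥ tw(K_{4}) = 3. Combining the bounds, tw(G) = 3.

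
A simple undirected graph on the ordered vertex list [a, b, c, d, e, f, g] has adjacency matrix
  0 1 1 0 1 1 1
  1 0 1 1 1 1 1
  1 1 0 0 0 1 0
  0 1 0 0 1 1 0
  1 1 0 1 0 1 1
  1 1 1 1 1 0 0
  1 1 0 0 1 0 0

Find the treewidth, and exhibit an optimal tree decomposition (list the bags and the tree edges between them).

Treewidth 3.
One such decomposition:
Bags: B1 = {a, b, e, f}  B2 = {a, b, c, f}  B3 = {b, d, e, f}  B4 = {a, b, e, g}
Tree: B1–B2, B1–B3, B1–B4

Each bag holds 4 vertices, so the decomposition has width 3, which upper-bounds the treewidth. Conversely, {a, b, e, g} is a clique of size 4, and the vertices of any clique must share a bag in every tree decomposition; so some bag has ≥ 4 vertices and tw(G) ≥ 3. Therefore the treewidth is 3.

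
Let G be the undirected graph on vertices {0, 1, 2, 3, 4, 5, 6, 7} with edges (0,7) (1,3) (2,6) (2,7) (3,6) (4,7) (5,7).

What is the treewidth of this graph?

A width-1 tree decomposition is:
Bags: B1 = {2, 7}  B2 = {0, 7}  B3 = {2, 6}  B4 = {3, 6}  B5 = {4, 7}  B6 = {5, 7}  B7 = {1, 3}
Tree: B1–B2, B1–B3, B3–B4, B1–B5, B5–B6, B4–B7
Each bag holds 2 vertices, so the decomposition has width 1, which upper-bounds the treewidth. G has an edge, so its treewidth is at least 1. Therefore the treewidth is 1.

1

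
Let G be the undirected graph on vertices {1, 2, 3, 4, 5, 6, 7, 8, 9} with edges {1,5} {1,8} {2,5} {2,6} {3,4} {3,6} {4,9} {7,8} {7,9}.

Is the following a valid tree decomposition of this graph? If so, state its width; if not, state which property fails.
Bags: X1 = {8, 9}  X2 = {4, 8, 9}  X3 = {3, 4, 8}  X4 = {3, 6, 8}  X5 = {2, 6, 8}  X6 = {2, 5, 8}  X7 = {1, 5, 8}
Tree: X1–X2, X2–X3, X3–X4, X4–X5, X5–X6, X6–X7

No — vertex 7 appears in no bag.

A tree decomposition must satisfy three properties: every vertex lies in some bag; for every edge, both endpoints lie together in some bag; and for every vertex, the bags containing it form a connected subtree. Here vertex 7 appears in no bag, so the decomposition is invalid.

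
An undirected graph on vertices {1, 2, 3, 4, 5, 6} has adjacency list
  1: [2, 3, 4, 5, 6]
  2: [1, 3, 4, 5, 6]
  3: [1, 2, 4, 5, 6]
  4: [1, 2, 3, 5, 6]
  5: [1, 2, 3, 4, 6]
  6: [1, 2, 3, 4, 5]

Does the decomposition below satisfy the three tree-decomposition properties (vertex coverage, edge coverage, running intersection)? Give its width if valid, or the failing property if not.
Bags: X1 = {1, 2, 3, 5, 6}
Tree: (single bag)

No — vertex 4 appears in no bag.

A tree decomposition must satisfy three properties: every vertex lies in some bag; for every edge, both endpoints lie together in some bag; and for every vertex, the bags containing it form a connected subtree. Here vertex 4 appears in no bag, so the decomposition is invalid.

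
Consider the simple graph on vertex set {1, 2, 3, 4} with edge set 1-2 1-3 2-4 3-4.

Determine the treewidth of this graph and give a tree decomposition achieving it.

Treewidth 2.
One optimal decomposition is:
Bags: B1 = {1, 2, 3}  B2 = {2, 3, 4}
Tree: B1–B2

Every bag has size at most 3, so the width is 3 − 1 = 2 and tw(G) ≤ 2. The edges 2–1–3–4–2 form a cycle, so G is not a tree and its treewidth is at least 2. Combining the bounds, tw(G) = 2.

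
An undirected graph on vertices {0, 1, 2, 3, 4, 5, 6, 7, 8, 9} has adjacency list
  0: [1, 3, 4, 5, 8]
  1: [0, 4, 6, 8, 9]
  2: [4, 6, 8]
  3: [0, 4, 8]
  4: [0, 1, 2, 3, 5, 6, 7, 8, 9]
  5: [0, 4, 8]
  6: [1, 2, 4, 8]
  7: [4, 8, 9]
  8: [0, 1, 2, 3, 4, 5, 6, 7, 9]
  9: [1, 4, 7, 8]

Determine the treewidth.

A width-3 tree decomposition is:
Bags: B1 = {0, 1, 4, 8}  B2 = {1, 4, 6, 8}  B3 = {1, 4, 8, 9}  B4 = {2, 4, 6, 8}  B5 = {4, 7, 8, 9}  B6 = {0, 3, 4, 8}  B7 = {0, 4, 5, 8}
Tree: B1–B2, B1–B3, B2–B4, B3–B5, B1–B6, B6–B7
The largest bag has 4 vertices, giving width 3; this decomposition certifies tw(G) ≤ 3. Conversely, {0, 1, 4, 8} is a clique of size 4, and the vertices of any clique must share a bag in every tree decomposition; so some bag has ≥ 4 vertices and tw(G) ≥ 3. Therefore the treewidth is 3.

3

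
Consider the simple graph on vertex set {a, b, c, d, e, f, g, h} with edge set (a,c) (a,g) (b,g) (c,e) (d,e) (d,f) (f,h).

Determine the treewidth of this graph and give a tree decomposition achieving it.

The largest bag has 2 vertices, giving width 1; this decomposition certifies tw(G) ≤ 1. Any graph with an edge has treewidth ≥ 1, and G has the edge h–f. The upper and lower bounds meet at 1, so that is the treewidth.

Treewidth 1.
One such decomposition:
Bags: B1 = {f, h}  B2 = {d, f}  B3 = {d, e}  B4 = {c, e}  B5 = {a, c}  B6 = {a, g}  B7 = {b, g}
Tree: B1–B2, B2–B3, B3–B4, B4–B5, B5–B6, B6–B7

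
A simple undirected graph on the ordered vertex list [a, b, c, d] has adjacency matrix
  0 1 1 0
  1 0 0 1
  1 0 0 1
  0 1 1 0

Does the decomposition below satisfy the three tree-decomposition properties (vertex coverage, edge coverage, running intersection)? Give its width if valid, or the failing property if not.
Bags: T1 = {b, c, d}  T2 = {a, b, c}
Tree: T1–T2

Yes; width 2.

Vertex coverage: the bags together contain {a, b, c, d}, the full vertex set. Edge coverage: each edge of G has both endpoints in at least one bag. Running intersection: for every vertex, the bags containing it form a connected subtree. All three properties hold, so this is a valid tree decomposition of width max|bag| − 1 = 2, and hence tw(G) ≤ 2.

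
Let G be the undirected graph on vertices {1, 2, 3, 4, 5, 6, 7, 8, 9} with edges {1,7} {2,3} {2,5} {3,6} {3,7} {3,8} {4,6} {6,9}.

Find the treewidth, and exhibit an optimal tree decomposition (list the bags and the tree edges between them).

Each bag holds 2 vertices, so the decomposition has width 1, which upper-bounds the treewidth. Any graph with an edge has treewidth ≥ 1, and G has the edge 3–2. The upper and lower bounds meet at 1, so that is the treewidth.

Treewidth 1.
One optimal decomposition is:
Bags: B1 = {2, 3}  B2 = {3, 8}  B3 = {3, 7}  B4 = {3, 6}  B5 = {1, 7}  B6 = {6, 9}  B7 = {2, 5}  B8 = {4, 6}
Tree: B1–B2, B1–B3, B2–B4, B3–B5, B4–B6, B1–B7, B6–B8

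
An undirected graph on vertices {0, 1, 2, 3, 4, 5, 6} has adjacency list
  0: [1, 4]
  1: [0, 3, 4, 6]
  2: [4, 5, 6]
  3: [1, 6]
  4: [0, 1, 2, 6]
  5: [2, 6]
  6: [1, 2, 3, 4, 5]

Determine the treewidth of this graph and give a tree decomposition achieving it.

Treewidth 2.
One optimal decomposition is:
Bags: B1 = {1, 4, 6}  B2 = {2, 4, 6}  B3 = {2, 5, 6}  B4 = {0, 1, 4}  B5 = {1, 3, 6}
Tree: B1–B2, B2–B3, B1–B4, B1–B5

Every bag has size at most 3, so the width is 3 − 1 = 2 and tw(G) ≤ 2. Conversely, {0, 1, 4} is a clique of size 3, and the vertices of any clique must share a bag in every tree decomposition; so some bag has ≥ 3 vertices and tw(G) ≥ 2. Combining the bounds, tw(G) = 2.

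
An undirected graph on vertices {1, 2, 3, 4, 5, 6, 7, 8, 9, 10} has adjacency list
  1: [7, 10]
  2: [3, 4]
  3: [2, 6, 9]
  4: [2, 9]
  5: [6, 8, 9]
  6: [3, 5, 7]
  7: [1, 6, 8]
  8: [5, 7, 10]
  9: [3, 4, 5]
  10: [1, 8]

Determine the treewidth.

2

A width-2 tree decomposition is:
Bags: B1 = {2, 4, 9}  B2 = {2, 3, 9}  B3 = {3, 5, 9}  B4 = {3, 5, 6}  B5 = {5, 6, 8}  B6 = {6, 7, 8}  B7 = {7, 8, 10}  B8 = {1, 7, 10}
Tree: B1–B2, B2–B3, B3–B4, B4–B5, B5–B6, B6–B7, B7–B8
Each bag holds 3 vertices, so the decomposition has width 2, which upper-bounds the treewidth. Since 4–2–3–9–4 is a cycle in G, G is not acyclic. Forests are exactly the graphs of treewidth ≤ 1, so tw(G) ≥ 2. Combining the bounds, tw(G) = 2.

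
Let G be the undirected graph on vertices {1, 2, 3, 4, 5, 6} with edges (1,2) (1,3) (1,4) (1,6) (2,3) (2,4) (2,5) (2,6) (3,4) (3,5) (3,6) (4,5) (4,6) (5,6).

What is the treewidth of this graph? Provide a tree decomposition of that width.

Treewidth 4.
One such decomposition:
Bags: B1 = {2, 3, 4, 5, 6}  B2 = {1, 2, 3, 4, 6}
Tree: B1–B2

Every bag has size at most 5, so the width is 5 − 1 = 4 and tw(G) ≤ 4. Conversely, {1, 2, 3, 4, 6} is a clique of size 5, and the vertices of any clique must share a bag in every tree decomposition; so some bag has ≥ 5 vertices and tw(G) ≥ 4. Therefore the treewidth is 4.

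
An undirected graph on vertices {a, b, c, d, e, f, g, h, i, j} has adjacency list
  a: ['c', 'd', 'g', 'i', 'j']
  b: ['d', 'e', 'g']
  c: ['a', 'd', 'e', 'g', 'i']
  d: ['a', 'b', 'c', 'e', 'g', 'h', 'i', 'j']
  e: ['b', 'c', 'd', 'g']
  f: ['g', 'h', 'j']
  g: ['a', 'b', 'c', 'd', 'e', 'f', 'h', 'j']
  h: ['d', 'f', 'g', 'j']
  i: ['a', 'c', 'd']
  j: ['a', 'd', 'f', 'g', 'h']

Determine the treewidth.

3

A width-3 tree decomposition is:
Bags: B1 = {a, c, d, i}  B2 = {a, c, d, g}  B3 = {c, d, e, g}  B4 = {a, d, g, j}  B5 = {d, g, h, j}  B6 = {f, g, h, j}  B7 = {b, d, e, g}
Tree: B1–B2, B2–B3, B2–B4, B4–B5, B5–B6, B3–B7
Each bag holds 4 vertices, so the decomposition has width 3, which upper-bounds the treewidth. For the lower bound, the 4 vertices {d, g, h, j} are pairwise adjacent, and any tree decomposition puts a clique entirely inside one bag — forcing width ≥ 3. Hence tw(G) = 3 exactly.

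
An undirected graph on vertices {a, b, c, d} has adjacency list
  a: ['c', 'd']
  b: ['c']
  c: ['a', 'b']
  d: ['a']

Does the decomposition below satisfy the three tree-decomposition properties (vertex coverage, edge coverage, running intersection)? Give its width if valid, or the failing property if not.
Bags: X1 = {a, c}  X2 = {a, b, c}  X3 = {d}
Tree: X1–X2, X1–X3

A tree decomposition must satisfy three properties: every vertex lies in some bag; for every edge, both endpoints lie together in some bag; and for every vertex, the bags containing it form a connected subtree. Here edge (a,d) lies in no bag, so the decomposition is invalid.

No — edge (a,d) lies in no bag.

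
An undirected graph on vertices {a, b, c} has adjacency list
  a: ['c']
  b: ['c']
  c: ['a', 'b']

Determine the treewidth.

A width-1 tree decomposition is:
Bags: B1 = {a, c}  B2 = {b, c}
Tree: B1–B2
Every bag has size at most 2, so the width is 2 − 1 = 1 and tw(G) ≤ 1. G has an edge, so its treewidth is at least 1. Therefore the treewidth is 1.

1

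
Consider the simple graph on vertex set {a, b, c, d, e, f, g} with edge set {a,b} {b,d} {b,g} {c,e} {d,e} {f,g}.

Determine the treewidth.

A width-1 tree decomposition is:
Bags: B1 = {b, g}  B2 = {b, d}  B3 = {d, e}  B4 = {f, g}  B5 = {c, e}  B6 = {a, b}
Tree: B1–B2, B2–B3, B1–B4, B3–B5, B2–B6
Every bag has size at most 2, so the width is 2 − 1 = 1 and tw(G) ≤ 1. Any graph with an edge has treewidth ≥ 1, and G has the edge g–b. The upper and lower bounds meet at 1, so that is the treewidth.

1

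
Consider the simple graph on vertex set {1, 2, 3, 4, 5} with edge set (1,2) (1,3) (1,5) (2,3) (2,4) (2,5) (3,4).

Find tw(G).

2

A width-2 tree decomposition is:
Bags: B1 = {1, 2, 3}  B2 = {2, 3, 4}  B3 = {1, 2, 5}
Tree: B1–B2, B1–B3
Every bag has size at most 3, so the width is 3 − 1 = 2 and tw(G) ≤ 2. On the other hand G contains the 3-clique {1, 2, 3}. A clique must lie in a single bag of any decomposition, so no decomposition can have width below 2. Hence tw(G) = 2 exactly.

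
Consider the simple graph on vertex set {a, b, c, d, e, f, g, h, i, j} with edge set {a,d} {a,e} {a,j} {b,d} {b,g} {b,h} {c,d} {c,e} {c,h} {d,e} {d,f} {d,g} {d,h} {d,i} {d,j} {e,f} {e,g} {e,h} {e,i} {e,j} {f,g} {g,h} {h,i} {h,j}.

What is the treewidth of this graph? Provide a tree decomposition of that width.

Treewidth 3.
One such decomposition:
Bags: B1 = {d, e, g, h}  B2 = {b, d, g, h}  B3 = {d, e, h, i}  B4 = {d, e, h, j}  B5 = {a, d, e, j}  B6 = {c, d, e, h}  B7 = {d, e, f, g}
Tree: B1–B2, B1–B3, B1–B4, B4–B5, B1–B6, B1–B7

Every bag has size at most 4, so the width is 4 − 1 = 3 and tw(G) ≤ 3. Conversely, {a, d, e, j} is a clique of size 4, and the vertices of any clique must share a bag in every tree decomposition; so some bag has ≥ 4 vertices and tw(G) ≥ 3. Therefore the treewidth is 3.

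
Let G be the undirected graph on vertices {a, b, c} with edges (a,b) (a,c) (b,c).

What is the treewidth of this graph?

2

A width-2 tree decomposition is:
Bags: B1 = {a, b, c}
Tree: (single bag)
A single bag containing all 3 vertices is trivially a valid decomposition of width 2. Conversely, {a, b, c} is a clique of size 3, and the vertices of any clique must share a bag in every tree decomposition; so some bag has ≥ 3 vertices and tw(G) ≥ 2. Hence tw(G) = 2 exactly.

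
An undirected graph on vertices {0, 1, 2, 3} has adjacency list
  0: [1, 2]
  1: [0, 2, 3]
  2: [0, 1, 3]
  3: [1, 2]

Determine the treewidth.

A width-2 tree decomposition is:
Bags: B1 = {0, 1, 2}  B2 = {1, 2, 3}
Tree: B1–B2
Each bag holds 3 vertices, so the decomposition has width 2, which upper-bounds the treewidth. Conversely, {0, 1, 2} is a clique of size 3, and the vertices of any clique must share a bag in every tree decomposition; so some bag has ≥ 3 vertices and tw(G) ≥ 2. Combining the bounds, tw(G) = 2.

2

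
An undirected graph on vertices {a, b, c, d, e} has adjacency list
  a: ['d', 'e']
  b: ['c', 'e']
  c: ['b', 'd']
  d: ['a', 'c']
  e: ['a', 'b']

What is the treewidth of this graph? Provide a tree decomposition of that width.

Every bag has size at most 3, so the width is 3 − 1 = 2 and tw(G) ≤ 2. The edges a–d–c–b–e–a form a cycle, so G is not a tree and its treewidth is at least 2. Hence tw(G) = 2 exactly.

Treewidth 2.
One such decomposition:
Bags: B1 = {a, c, d}  B2 = {a, b, c}  B3 = {a, b, e}
Tree: B1–B2, B2–B3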